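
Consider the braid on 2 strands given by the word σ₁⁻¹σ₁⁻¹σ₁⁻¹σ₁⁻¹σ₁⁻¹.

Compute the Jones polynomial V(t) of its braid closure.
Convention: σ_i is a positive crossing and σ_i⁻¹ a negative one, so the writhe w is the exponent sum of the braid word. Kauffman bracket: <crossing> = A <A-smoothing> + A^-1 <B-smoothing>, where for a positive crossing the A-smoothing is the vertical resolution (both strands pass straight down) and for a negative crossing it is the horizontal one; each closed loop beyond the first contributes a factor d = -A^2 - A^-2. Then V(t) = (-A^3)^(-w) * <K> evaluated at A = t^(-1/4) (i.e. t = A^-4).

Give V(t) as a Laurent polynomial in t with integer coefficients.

Braid: s1^-1 s1^-1 s1^-1 s1^-1 s1^-1 on 2 strands, 5 crossings.
Writhe w = (#positive) - (#negative) = 0 - 5 = -5.
State-sum expansion of <K>. There are 2^5 = 32 states.
For each crossing: s=0 is the vertical smoothing, s=1 horizontal. Crossing k contributes A^(sign_k * (1 - 2*s_k)); loop factor d = -A^2 - A^-2.
  state 00000: A-exp=-5, loops=2, term = A^-5 * d^1
  state 00001: A-exp=-3, loops=1, term = A^-3 * d^0
  state 00010: A-exp=-3, loops=1, term = A^-3 * d^0
  state 00011: A-exp=-1, loops=2, term = A^-1 * d^1
  state 00100: A-exp=-3, loops=1, term = A^-3 * d^0
  state 00101: A-exp=-1, loops=2, term = A^-1 * d^1
  state 00110: A-exp=-1, loops=2, term = A^-1 * d^1
  state 00111: A-exp=+1, loops=3, term = A^1 * d^2
  state 01000: A-exp=-3, loops=1, term = A^-3 * d^0
  state 01001: A-exp=-1, loops=2, term = A^-1 * d^1
  state 01010: A-exp=-1, loops=2, term = A^-1 * d^1
  state 01011: A-exp=+1, loops=3, term = A^1 * d^2
  state 01100: A-exp=-1, loops=2, term = A^-1 * d^1
  state 01101: A-exp=+1, loops=3, term = A^1 * d^2
  state 01110: A-exp=+1, loops=3, term = A^1 * d^2
  state 01111: A-exp=+3, loops=4, term = A^3 * d^3
  state 10000: A-exp=-3, loops=1, term = A^-3 * d^0
  state 10001: A-exp=-1, loops=2, term = A^-1 * d^1
  state 10010: A-exp=-1, loops=2, term = A^-1 * d^1
  state 10011: A-exp=+1, loops=3, term = A^1 * d^2
  state 10100: A-exp=-1, loops=2, term = A^-1 * d^1
  state 10101: A-exp=+1, loops=3, term = A^1 * d^2
  state 10110: A-exp=+1, loops=3, term = A^1 * d^2
  state 10111: A-exp=+3, loops=4, term = A^3 * d^3
  state 11000: A-exp=-1, loops=2, term = A^-1 * d^1
  state 11001: A-exp=+1, loops=3, term = A^1 * d^2
  state 11010: A-exp=+1, loops=3, term = A^1 * d^2
  state 11011: A-exp=+3, loops=4, term = A^3 * d^3
  state 11100: A-exp=+1, loops=3, term = A^1 * d^2
  state 11101: A-exp=+3, loops=4, term = A^3 * d^3
  state 11110: A-exp=+3, loops=4, term = A^3 * d^3
  state 11111: A-exp=+5, loops=5, term = A^5 * d^4
Collect the terms by A-exponent (count of states per loop number):
Powers of d = -A^2 - A^-2: d^2 = A^4 + 2 + A^-4; d^3 = -A^6 - 3*A^2 - 3*A^-2 - A^-6; d^4 = A^8 + 4*A^4 + 6 + 4*A^-4 + A^-8.
  A^5 * (d^4) = A^13 + 4*A^9 + 6*A^5 + 4*A + A^-3
  A^3 * (5*d^3) = -5*A^9 - 15*A^5 - 15*A - 5*A^-3
  A^1 * (10*d^2) = 10*A^5 + 20*A + 10*A^-3
  A^-1 * (10*d) = -10*A - 10*A^-3
  A^-3 * (5) = 5*A^-3
  A^-5 * (d) = -A^-3 - A^-7
Summing the groups: <K> = A^13 - A^9 + A^5 - A - A^-7
Normalise by the writhe: (-A^3)^(-w) = (-A^3)^(5) = -A^15, so f(A) = -A^15 * <K> = -A^28 + A^24 - A^20 + A^16 + A^8.
Substitute A = t^(-1/4), i.e. A^e → t^(-e/4): V(t) = t^-2 + t^-4 - t^-5 + t^-6 - t^-7

Answer: t^-2 + t^-4 - t^-5 + t^-6 - t^-7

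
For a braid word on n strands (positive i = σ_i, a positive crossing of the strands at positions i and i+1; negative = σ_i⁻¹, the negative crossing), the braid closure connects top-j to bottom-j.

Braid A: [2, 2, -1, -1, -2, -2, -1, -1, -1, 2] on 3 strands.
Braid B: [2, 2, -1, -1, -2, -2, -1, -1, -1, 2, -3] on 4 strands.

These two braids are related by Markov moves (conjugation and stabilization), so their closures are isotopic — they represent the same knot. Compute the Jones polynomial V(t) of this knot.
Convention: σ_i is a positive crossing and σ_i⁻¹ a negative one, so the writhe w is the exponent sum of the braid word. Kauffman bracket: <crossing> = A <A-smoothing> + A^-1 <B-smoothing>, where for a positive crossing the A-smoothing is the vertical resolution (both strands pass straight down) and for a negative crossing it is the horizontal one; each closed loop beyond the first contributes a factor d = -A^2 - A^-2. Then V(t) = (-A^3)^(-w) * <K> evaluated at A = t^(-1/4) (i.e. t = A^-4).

Markov-equivalent braids have isotopic closures, hence identical knot invariants. Strip the Markov moves from each word to reach a common short braid β, then compute V(t) once on β.
Braid A: s2 s2 s1^-1 s1^-1 s2^-1 s2^-1 s1^-1 s1^-1 s1^-1 s2 on 3 strands has no conjugating prefix/suffix or stabilization to strip; take β = s2 s2 s1^-1 s1^-1 s2^-1 s2^-1 s1^-1 s1^-1 s1^-1 s2.
Braid B: s2 s2 s1^-1 s1^-1 s2^-1 s2^-1 s1^-1 s1^-1 s1^-1 s2 s3^-1 on 4 strands reduces by inverse Markov moves (closure unchanged at each step):
  Destabilize: the word has the form β·s3^-1 where s3^-1 occurs only as the final letter (β ∈ B_3); drop it and the last strand → 3 strands.
Reduced to β = s2 s2 s1^-1 s1^-1 s2^-1 s2^-1 s1^-1 s1^-1 s1^-1 s2 on 3 strands, 10 crossings.
Both give the same β = s2 s2 s1^-1 s1^-1 s2^-1 s2^-1 s1^-1 s1^-1 s1^-1 s2 on 3 strands, so one state sum suffices:
Braid: s2 s2 s1^-1 s1^-1 s2^-1 s2^-1 s1^-1 s1^-1 s1^-1 s2 on 3 strands, 10 crossings.
Writhe w = (#positive) - (#negative) = 3 - 7 = -4.
Computing the Kauffman bracket via state sum. There are 2^10 = 1024 states.
Each crossing splits two ways (0=vertical, 1=horizontal). The state's weight is A^(#A-smoothings - #B-smoothings) * d^(loops - 1).
Tabulate the states by total A-exponent and number of loops L (A-exp: L × count):
  A^10: L=6 ×1
  A^8: L=5 ×10
  A^6: L=4 ×41, L=6 ×4
  A^4: L=3 ×87, L=5 ×32, L=7 ×1
  A^2: L=2 ×97, L=4 ×100, L=6 ×13
  A^0: L=1 ×46, L=3 ×152, L=5 ×52, L=7 ×2
  A^-2: L=2 ×103, L=4 ×96, L=6 ×11
  A^-4: L=1 ×15, L=3 ×79, L=5 ×26
  A^-6: L=2 ×18, L=4 ×26, L=6 ×1
  A^-8: L=3 ×8, L=5 ×2
  A^-10: L=4 ×1
Each group contributes A^e * Σ count * d^(L-1):
Powers of d = -A^2 - A^-2: d^2 = A^4 + 2 + A^-4; d^3 = -A^6 - 3*A^2 - 3*A^-2 - A^-6; d^4 = A^8 + 4*A^4 + 6 + 4*A^-4 + A^-8; d^5 = -A^10 - 5*A^6 - 10*A^2 - 10*A^-2 - 5*A^-6 - A^-10; d^6 = A^12 + 6*A^8 + 15*A^4 + 20 + 15*A^-4 + 6*A^-8 + A^-12.
  A^10 * (d^5) = -A^20 - 5*A^16 - 10*A^12 - 10*A^8 - 5*A^4 - 1
  A^8 * (10*d^4) = 10*A^16 + 40*A^12 + 60*A^8 + 40*A^4 + 10
  A^6 * (41*d^3 + 4*d^5) = -4*A^16 - 61*A^12 - 163*A^8 - 163*A^4 - 61 - 4*A^-4
  A^4 * (87*d^2 + 32*d^4 + d^6) = A^16 + 38*A^12 + 230*A^8 + 386*A^4 + 230 + 38*A^-4 + A^-8
  A^2 * (97*d + 100*d^3 + 13*d^5) = -13*A^12 - 165*A^8 - 527*A^4 - 527 - 165*A^-4 - 13*A^-8
  A^0 * (46 + 152*d^2 + 52*d^4 + 2*d^6) = 2*A^12 + 64*A^8 + 390*A^4 + 702 + 390*A^-4 + 64*A^-8 + 2*A^-12
  A^-2 * (103*d + 96*d^3 + 11*d^5) = -11*A^8 - 151*A^4 - 501 - 501*A^-4 - 151*A^-8 - 11*A^-12
  A^-4 * (15 + 79*d^2 + 26*d^4) = 26*A^4 + 183 + 329*A^-4 + 183*A^-8 + 26*A^-12
  A^-6 * (18*d + 26*d^3 + d^5) = -A^4 - 31 - 106*A^-4 - 106*A^-8 - 31*A^-12 - A^-16
  A^-8 * (8*d^2 + 2*d^4) = 2 + 16*A^-4 + 28*A^-8 + 16*A^-12 + 2*A^-16
  A^-10 * (d^3) = -A^-4 - 3*A^-8 - 3*A^-12 - A^-16
Summing the groups: <K> = -A^20 + 2*A^16 - 4*A^12 + 5*A^8 - 5*A^4 + 6 - 4*A^-4 + 3*A^-8 - A^-12
Normalise by the writhe: (-A^3)^(-w) = (-A^3)^(4) = A^12, so f(A) = A^12 * <K> = -A^32 + 2*A^28 - 4*A^24 + 5*A^20 - 5*A^16 + 6*A^12 - 4*A^8 + 3*A^4 - 1.
Substitute A = t^(-1/4), i.e. A^e → t^(-e/4): V(t) = -1 + 3*t^-1 - 4*t^-2 + 6*t^-3 - 5*t^-4 + 5*t^-5 - 4*t^-6 + 2*t^-7 - t^-8

Answer: -1 + 3*t^-1 - 4*t^-2 + 6*t^-3 - 5*t^-4 + 5*t^-5 - 4*t^-6 + 2*t^-7 - t^-8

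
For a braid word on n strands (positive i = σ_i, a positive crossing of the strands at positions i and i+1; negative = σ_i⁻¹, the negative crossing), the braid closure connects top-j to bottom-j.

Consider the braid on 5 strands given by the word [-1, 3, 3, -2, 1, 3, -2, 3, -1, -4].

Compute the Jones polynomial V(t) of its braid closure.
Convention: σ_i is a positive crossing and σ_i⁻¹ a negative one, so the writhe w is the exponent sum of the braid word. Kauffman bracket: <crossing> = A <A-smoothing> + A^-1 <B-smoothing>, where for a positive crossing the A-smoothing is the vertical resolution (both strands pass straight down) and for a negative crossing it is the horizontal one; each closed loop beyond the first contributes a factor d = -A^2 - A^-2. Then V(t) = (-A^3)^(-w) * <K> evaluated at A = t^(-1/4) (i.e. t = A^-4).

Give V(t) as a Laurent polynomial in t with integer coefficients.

t^5 - 2*t^4 + 3*t^3 - 3*t^2 + 3*t - 3 + 2*t^-1 - t^-2 + t^-3

Derivation:
The presented braid s1^-1 s3 s3 s2^-1 s1 s3 s2^-1 s3 s1^-1 s4^-1 on 5 strands reduces by inverse Markov moves (closure unchanged at each step):
  Destabilize: the word has the form β·s4^-1 where s4^-1 occurs only as the final letter (β ∈ B_4); drop it and the last strand → 4 strands.
Reduced to β = s1^-1 s3 s3 s2^-1 s1 s3 s2^-1 s3 s1^-1 on 4 strands, 9 crossings.
Compute on β:
Braid: s1^-1 s3 s3 s2^-1 s1 s3 s2^-1 s3 s1^-1 on 4 strands, 9 crossings.
Writhe w = (#positive) - (#negative) = 5 - 4 = 1.
Enumerate smoothing states for the bracket polynomial. There are 2^9 = 512 states.
Smooth each crossing (0=||, 1=⌣⌢); contribution A^(Σ sign_k(1-2s_k)) * d^(L-1).
Tabulate the states by total A-exponent and number of loops L (A-exp: L × count):
  A^9: L=4 ×1
  A^7: L=3 ×9
  A^5: L=2 ×29, L=4 ×7
  A^3: L=1 ×30, L=3 ×52, L=5 ×2
  A^1: L=2 ×83, L=4 ×43
  A^-1: L=1 ×11, L=3 ×93, L=5 ×22
  A^-3: L=2 ×19, L=4 ×58, L=6 ×7
  A^-5: L=3 ×15, L=5 ×20, L=7 ×1
  A^-7: L=4 ×6, L=6 ×3
  A^-9: L=5 ×1
Each group contributes A^e * Σ count * d^(L-1):
Powers of d = -A^2 - A^-2: d^2 = A^4 + 2 + A^-4; d^3 = -A^6 - 3*A^2 - 3*A^-2 - A^-6; d^4 = A^8 + 4*A^4 + 6 + 4*A^-4 + A^-8; d^5 = -A^10 - 5*A^6 - 10*A^2 - 10*A^-2 - 5*A^-6 - A^-10; d^6 = A^12 + 6*A^8 + 15*A^4 + 20 + 15*A^-4 + 6*A^-8 + A^-12.
  A^9 * (d^3) = -A^15 - 3*A^11 - 3*A^7 - A^3
  A^7 * (9*d^2) = 9*A^11 + 18*A^7 + 9*A^3
  A^5 * (29*d + 7*d^3) = -7*A^11 - 50*A^7 - 50*A^3 - 7*A^-1
  A^3 * (30 + 52*d^2 + 2*d^4) = 2*A^11 + 60*A^7 + 146*A^3 + 60*A^-1 + 2*A^-5
  A^1 * (83*d + 43*d^3) = -43*A^7 - 212*A^3 - 212*A^-1 - 43*A^-5
  A^-1 * (11 + 93*d^2 + 22*d^4) = 22*A^7 + 181*A^3 + 329*A^-1 + 181*A^-5 + 22*A^-9
  A^-3 * (19*d + 58*d^3 + 7*d^5) = -7*A^7 - 93*A^3 - 263*A^-1 - 263*A^-5 - 93*A^-9 - 7*A^-13
  A^-5 * (15*d^2 + 20*d^4 + d^6) = A^7 + 26*A^3 + 110*A^-1 + 170*A^-5 + 110*A^-9 + 26*A^-13 + A^-17
  A^-7 * (6*d^3 + 3*d^5) = -3*A^3 - 21*A^-1 - 48*A^-5 - 48*A^-9 - 21*A^-13 - 3*A^-17
  A^-9 * (d^4) = A^-1 + 4*A^-5 + 6*A^-9 + 4*A^-13 + A^-17
Summing the groups: <K> = -A^15 + A^11 - 2*A^7 + 3*A^3 - 3*A^-1 + 3*A^-5 - 3*A^-9 + 2*A^-13 - A^-17
Normalise by the writhe: (-A^3)^(-w) = (-A^3)^(-1) = -A^-3, so f(A) = -A^-3 * <K> = A^12 - A^8 + 2*A^4 - 3 + 3*A^-4 - 3*A^-8 + 3*A^-12 - 2*A^-16 + A^-20.
Substitute A = t^(-1/4), i.e. A^e → t^(-e/4): V(t) = t^5 - 2*t^4 + 3*t^3 - 3*t^2 + 3*t - 3 + 2*t^-1 - t^-2 + t^-3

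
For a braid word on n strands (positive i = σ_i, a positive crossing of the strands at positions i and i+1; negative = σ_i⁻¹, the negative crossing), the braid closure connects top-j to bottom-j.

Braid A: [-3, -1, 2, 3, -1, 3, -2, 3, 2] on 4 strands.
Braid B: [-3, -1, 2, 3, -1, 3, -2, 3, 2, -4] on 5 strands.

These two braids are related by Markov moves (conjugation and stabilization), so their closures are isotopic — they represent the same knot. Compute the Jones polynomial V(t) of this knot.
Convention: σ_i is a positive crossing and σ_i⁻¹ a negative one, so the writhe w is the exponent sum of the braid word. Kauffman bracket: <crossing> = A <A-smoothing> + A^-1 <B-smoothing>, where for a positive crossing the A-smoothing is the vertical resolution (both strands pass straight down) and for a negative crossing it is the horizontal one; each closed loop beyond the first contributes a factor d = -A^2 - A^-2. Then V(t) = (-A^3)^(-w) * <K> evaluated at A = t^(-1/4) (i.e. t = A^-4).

-t^5 + 2*t^4 - 2*t^3 + 3*t^2 - 3*t + 3 - 2*t^-1 + t^-2

Derivation:
Markov-equivalent braids have isotopic closures, hence identical knot invariants. Strip the Markov moves from each word to reach a common short braid β, then compute V(t) once on β.
Braid A: s3^-1 s1^-1 s2 s3 s1^-1 s3 s2^-1 s3 s2 on 4 strands has no conjugating prefix/suffix or stabilization to strip; take β = s3^-1 s1^-1 s2 s3 s1^-1 s3 s2^-1 s3 s2.
Braid B: s3^-1 s1^-1 s2 s3 s1^-1 s3 s2^-1 s3 s2 s4^-1 on 5 strands reduces by inverse Markov moves (closure unchanged at each step):
  Destabilize: the word has the form β·s4^-1 where s4^-1 occurs only as the final letter (β ∈ B_4); drop it and the last strand → 4 strands.
Reduced to β = s3^-1 s1^-1 s2 s3 s1^-1 s3 s2^-1 s3 s2 on 4 strands, 9 crossings.
Both give the same β = s3^-1 s1^-1 s2 s3 s1^-1 s3 s2^-1 s3 s2 on 4 strands, so one state sum suffices:
Braid: s3^-1 s1^-1 s2 s3 s1^-1 s3 s2^-1 s3 s2 on 4 strands, 9 crossings.
Writhe w = (#positive) - (#negative) = 5 - 4 = 1.
Computing the Kauffman bracket via state sum. There are 2^9 = 512 states.
Smooth each crossing (0=||, 1=⌣⌢); contribution A^(Σ sign_k(1-2s_k)) * d^(L-1).
Tabulate the states by total A-exponent and number of loops L (A-exp: L × count):
  A^9: L=2 ×1
  A^7: L=1 ×3, L=3 ×6
  A^5: L=2 ×26, L=4 ×10
  A^3: L=1 ×21, L=3 ×58, L=5 ×5
  A^1: L=2 ×86, L=4 ×39, L=6 ×1
  A^-1: L=1 ×35, L=3 ×80, L=5 ×11
  A^-3: L=2 ×53, L=4 ×30, L=6 ×1
  A^-5: L=3 ×32, L=5 ×4
  A^-7: L=4 ×9
  A^-9: L=5 ×1
Each group contributes A^e * Σ count * d^(L-1):
Powers of d = -A^2 - A^-2: d^2 = A^4 + 2 + A^-4; d^3 = -A^6 - 3*A^2 - 3*A^-2 - A^-6; d^4 = A^8 + 4*A^4 + 6 + 4*A^-4 + A^-8; d^5 = -A^10 - 5*A^6 - 10*A^2 - 10*A^-2 - 5*A^-6 - A^-10.
  A^9 * (d) = -A^11 - A^7
  A^7 * (3 + 6*d^2) = 6*A^11 + 15*A^7 + 6*A^3
  A^5 * (26*d + 10*d^3) = -10*A^11 - 56*A^7 - 56*A^3 - 10*A^-1
  A^3 * (21 + 58*d^2 + 5*d^4) = 5*A^11 + 78*A^7 + 167*A^3 + 78*A^-1 + 5*A^-5
  A^1 * (86*d + 39*d^3 + d^5) = -A^11 - 44*A^7 - 213*A^3 - 213*A^-1 - 44*A^-5 - A^-9
  A^-1 * (35 + 80*d^2 + 11*d^4) = 11*A^7 + 124*A^3 + 261*A^-1 + 124*A^-5 + 11*A^-9
  A^-3 * (53*d + 30*d^3 + d^5) = -A^7 - 35*A^3 - 153*A^-1 - 153*A^-5 - 35*A^-9 - A^-13
  A^-5 * (32*d^2 + 4*d^4) = 4*A^3 + 48*A^-1 + 88*A^-5 + 48*A^-9 + 4*A^-13
  A^-7 * (9*d^3) = -9*A^-1 - 27*A^-5 - 27*A^-9 - 9*A^-13
  A^-9 * (d^4) = A^-1 + 4*A^-5 + 6*A^-9 + 4*A^-13 + A^-17
Summing the groups: <K> = -A^11 + 2*A^7 - 3*A^3 + 3*A^-1 - 3*A^-5 + 2*A^-9 - 2*A^-13 + A^-17
Normalise by the writhe: (-A^3)^(-w) = (-A^3)^(-1) = -A^-3, so f(A) = -A^-3 * <K> = A^8 - 2*A^4 + 3 - 3*A^-4 + 3*A^-8 - 2*A^-12 + 2*A^-16 - A^-20.
Substitute A = t^(-1/4), i.e. A^e → t^(-e/4): V(t) = -t^5 + 2*t^4 - 2*t^3 + 3*t^2 - 3*t + 3 - 2*t^-1 + t^-2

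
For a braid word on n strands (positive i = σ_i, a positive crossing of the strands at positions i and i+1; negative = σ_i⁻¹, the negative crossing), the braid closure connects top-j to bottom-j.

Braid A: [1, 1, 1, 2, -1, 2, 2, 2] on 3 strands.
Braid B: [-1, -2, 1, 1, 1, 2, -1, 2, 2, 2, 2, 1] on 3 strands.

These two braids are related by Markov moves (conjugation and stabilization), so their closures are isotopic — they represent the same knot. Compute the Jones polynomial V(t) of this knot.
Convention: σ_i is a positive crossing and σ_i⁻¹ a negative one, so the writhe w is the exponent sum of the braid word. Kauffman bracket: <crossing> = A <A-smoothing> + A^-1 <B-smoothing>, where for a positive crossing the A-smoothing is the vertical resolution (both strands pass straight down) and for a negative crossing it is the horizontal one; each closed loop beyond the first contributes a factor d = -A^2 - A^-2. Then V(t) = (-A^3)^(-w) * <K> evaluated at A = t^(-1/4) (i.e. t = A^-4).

Markov-equivalent braids have isotopic closures, hence identical knot invariants. Strip the Markov moves from each word to reach a common short braid β, then compute V(t) once on β.
Braid A: s1 s1 s1 s2 s1^-1 s2 s2 s2 on 3 strands has no conjugating prefix/suffix or stabilization to strip; take β = s1 s1 s1 s2 s1^-1 s2 s2 s2.
Braid B: s1^-1 s2^-1 s1 s1 s1 s2 s1^-1 s2 s2 s2 s2 s1 on 3 strands reduces by inverse Markov moves (closure unchanged at each step):
  Deconjugate: the word is γ·β·γ⁻¹ with γ = s1^-1 (prefix) and γ⁻¹ = s1 (suffix); strip both.
  Deconjugate: the word is γ·β·γ⁻¹ with γ = s2^-1 (prefix) and γ⁻¹ = s2 (suffix); strip both.
Reduced to β = s1 s1 s1 s2 s1^-1 s2 s2 s2 on 3 strands, 8 crossings.
Both give the same β = s1 s1 s1 s2 s1^-1 s2 s2 s2 on 3 strands, so one state sum suffices:
Braid: s1 s1 s1 s2 s1^-1 s2 s2 s2 on 3 strands, 8 crossings.
Writhe w = (#positive) - (#negative) = 7 - 1 = 6.
State-sum expansion of <K>. There are 2^8 = 256 states.
For each crossing: s=0 is the vertical smoothing, s=1 horizontal. Crossing k contributes A^(sign_k * (1 - 2*s_k)); loop factor d = -A^2 - A^-2.
Tabulate the states by total A-exponent and number of loops L (A-exp: L × count):
  A^8: L=2 ×1
  A^6: L=1 ×4, L=3 ×4
  A^4: L=2 ×25, L=4 ×3
  A^2: L=1 ×21, L=3 ×34, L=5 ×1
  A^0: L=2 ×48, L=4 ×22
  A^-2: L=3 ×49, L=5 ×7
  A^-4: L=4 ×27, L=6 ×1
  A^-6: L=5 ×8
  A^-8: L=6 ×1
Each group contributes A^e * Σ count * d^(L-1):
Powers of d = -A^2 - A^-2: d^2 = A^4 + 2 + A^-4; d^3 = -A^6 - 3*A^2 - 3*A^-2 - A^-6; d^4 = A^8 + 4*A^4 + 6 + 4*A^-4 + A^-8; d^5 = -A^10 - 5*A^6 - 10*A^2 - 10*A^-2 - 5*A^-6 - A^-10.
  A^8 * (d) = -A^10 - A^6
  A^6 * (4 + 4*d^2) = 4*A^10 + 12*A^6 + 4*A^2
  A^4 * (25*d + 3*d^3) = -3*A^10 - 34*A^6 - 34*A^2 - 3*A^-2
  A^2 * (21 + 34*d^2 + d^4) = A^10 + 38*A^6 + 95*A^2 + 38*A^-2 + A^-6
  A^0 * (48*d + 22*d^3) = -22*A^6 - 114*A^2 - 114*A^-2 - 22*A^-6
  A^-2 * (49*d^2 + 7*d^4) = 7*A^6 + 77*A^2 + 140*A^-2 + 77*A^-6 + 7*A^-10
  A^-4 * (27*d^3 + d^5) = -A^6 - 32*A^2 - 91*A^-2 - 91*A^-6 - 32*A^-10 - A^-14
  A^-6 * (8*d^4) = 8*A^2 + 32*A^-2 + 48*A^-6 + 32*A^-10 + 8*A^-14
  A^-8 * (d^5) = -A^2 - 5*A^-2 - 10*A^-6 - 10*A^-10 - 5*A^-14 - A^-18
Summing the groups: <K> = A^10 - A^6 + 3*A^2 - 3*A^-2 + 3*A^-6 - 3*A^-10 + 2*A^-14 - A^-18
Normalise by the writhe: (-A^3)^(-w) = (-A^3)^(-6) = A^-18, so f(A) = A^-18 * <K> = A^-8 - A^-12 + 3*A^-16 - 3*A^-20 + 3*A^-24 - 3*A^-28 + 2*A^-32 - A^-36.
Substitute A = t^(-1/4), i.e. A^e → t^(-e/4): V(t) = -t^9 + 2*t^8 - 3*t^7 + 3*t^6 - 3*t^5 + 3*t^4 - t^3 + t^2

Answer: -t^9 + 2*t^8 - 3*t^7 + 3*t^6 - 3*t^5 + 3*t^4 - t^3 + t^2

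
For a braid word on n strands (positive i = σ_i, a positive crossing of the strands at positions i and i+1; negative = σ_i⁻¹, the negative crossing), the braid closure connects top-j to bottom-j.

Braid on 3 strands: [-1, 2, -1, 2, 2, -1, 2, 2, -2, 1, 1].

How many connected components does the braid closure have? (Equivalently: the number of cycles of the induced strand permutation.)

Track the strand permutation on 3 strands, starting from identity.
  step 1: s1^-1 swaps positions 1,2 -> [2 1 3]
  step 2: s2 swaps positions 2,3 -> [2 3 1]
  step 3: s1^-1 swaps positions 1,2 -> [3 2 1]
  step 4: s2 swaps positions 2,3 -> [3 1 2]
  step 5: s2 swaps positions 2,3 -> [3 2 1]
  step 6: s1^-1 swaps positions 1,2 -> [2 3 1]
  step 7: s2 swaps positions 2,3 -> [2 1 3]
  step 8: s2 swaps positions 2,3 -> [2 3 1]
  step 9: s2^-1 swaps positions 2,3 -> [2 1 3]
  step 10: s1 swaps positions 1,2 -> [1 2 3]
  step 11: s1 swaps positions 1,2 -> [2 1 3]
Final permutation (position -> original strand): [2 1 3]
Closure components = cycle count of this permutation = 2.

Answer: 2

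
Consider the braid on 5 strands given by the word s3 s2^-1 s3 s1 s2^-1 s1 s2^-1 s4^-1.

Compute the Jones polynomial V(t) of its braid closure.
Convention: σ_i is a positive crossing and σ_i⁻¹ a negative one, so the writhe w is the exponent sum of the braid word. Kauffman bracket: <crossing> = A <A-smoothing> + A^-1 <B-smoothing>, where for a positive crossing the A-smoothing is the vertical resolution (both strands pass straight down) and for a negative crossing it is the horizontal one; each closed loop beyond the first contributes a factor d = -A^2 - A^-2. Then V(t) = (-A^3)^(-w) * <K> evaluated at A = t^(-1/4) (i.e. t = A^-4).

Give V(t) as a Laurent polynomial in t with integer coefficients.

The presented braid s3 s2^-1 s3 s1 s2^-1 s1 s2^-1 s4^-1 on 5 strands reduces by inverse Markov moves (closure unchanged at each step):
  Destabilize: the word has the form β·s4^-1 where s4^-1 occurs only as the final letter (β ∈ B_4); drop it and the last strand → 4 strands.
Reduced to β = s3 s2^-1 s3 s1 s2^-1 s1 s2^-1 on 4 strands, 7 crossings.
Compute on β:
Braid: s3 s2^-1 s3 s1 s2^-1 s1 s2^-1 on 4 strands, 7 crossings.
Writhe w = (#positive) - (#negative) = 4 - 3 = 1.
State-sum expansion of <K>. There are 2^7 = 128 states.
Each crossing splits two ways (0=vertical, 1=horizontal). The state's weight is A^(#A-smoothings - #B-smoothings) * d^(loops - 1).
Tabulate the states by total A-exponent and number of loops L (A-exp: L × count):
  A^7: L=5 ×1
  A^5: L=4 ×7
  A^3: L=3 ×21
  A^1: L=2 ×32, L=4 ×3
  A^-1: L=1 ×21, L=3 ×14
  A^-3: L=2 ×19, L=4 ×2
  A^-5: L=3 ×7
  A^-7: L=4 ×1
Each group contributes A^e * Σ count * d^(L-1):
Powers of d = -A^2 - A^-2: d^2 = A^4 + 2 + A^-4; d^3 = -A^6 - 3*A^2 - 3*A^-2 - A^-6; d^4 = A^8 + 4*A^4 + 6 + 4*A^-4 + A^-8.
  A^7 * (d^4) = A^15 + 4*A^11 + 6*A^7 + 4*A^3 + A^-1
  A^5 * (7*d^3) = -7*A^11 - 21*A^7 - 21*A^3 - 7*A^-1
  A^3 * (21*d^2) = 21*A^7 + 42*A^3 + 21*A^-1
  A^1 * (32*d + 3*d^3) = -3*A^7 - 41*A^3 - 41*A^-1 - 3*A^-5
  A^-1 * (21 + 14*d^2) = 14*A^3 + 49*A^-1 + 14*A^-5
  A^-3 * (19*d + 2*d^3) = -2*A^3 - 25*A^-1 - 25*A^-5 - 2*A^-9
  A^-5 * (7*d^2) = 7*A^-1 + 14*A^-5 + 7*A^-9
  A^-7 * (d^3) = -A^-1 - 3*A^-5 - 3*A^-9 - A^-13
Summing the groups: <K> = A^15 - 3*A^11 + 3*A^7 - 4*A^3 + 4*A^-1 - 3*A^-5 + 2*A^-9 - A^-13
Normalise by the writhe: (-A^3)^(-w) = (-A^3)^(-1) = -A^-3, so f(A) = -A^-3 * <K> = -A^12 + 3*A^8 - 3*A^4 + 4 - 4*A^-4 + 3*A^-8 - 2*A^-12 + A^-16.
Substitute A = t^(-1/4), i.e. A^e → t^(-e/4): V(t) = t^4 - 2*t^3 + 3*t^2 - 4*t + 4 - 3*t^-1 + 3*t^-2 - t^-3

Answer: t^4 - 2*t^3 + 3*t^2 - 4*t + 4 - 3*t^-1 + 3*t^-2 - t^-3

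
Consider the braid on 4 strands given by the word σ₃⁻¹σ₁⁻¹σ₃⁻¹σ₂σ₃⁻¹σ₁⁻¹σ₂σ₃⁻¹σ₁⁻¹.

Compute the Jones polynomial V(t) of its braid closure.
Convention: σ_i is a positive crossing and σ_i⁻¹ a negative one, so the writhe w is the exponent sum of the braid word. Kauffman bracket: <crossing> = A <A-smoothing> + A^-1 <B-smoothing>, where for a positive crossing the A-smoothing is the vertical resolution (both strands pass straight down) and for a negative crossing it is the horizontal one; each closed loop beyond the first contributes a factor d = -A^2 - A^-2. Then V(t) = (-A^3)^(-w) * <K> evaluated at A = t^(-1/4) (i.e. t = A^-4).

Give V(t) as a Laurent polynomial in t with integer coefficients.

Braid: s3^-1 s1^-1 s3^-1 s2 s3^-1 s1^-1 s2 s3^-1 s1^-1 on 4 strands, 9 crossings.
Writhe w = (#positive) - (#negative) = 2 - 7 = -5.
State-sum expansion of <K>. There are 2^9 = 512 states.
Smooth each crossing (0=||, 1=⌣⌢); contribution A^(Σ sign_k(1-2s_k)) * d^(L-1).
Tabulate the states by total A-exponent and number of loops L (A-exp: L × count):
  A^9: L=7 ×1
  A^7: L=6 ×9
  A^5: L=5 ×36
  A^3: L=4 ×83, L=6 ×1
  A^1: L=3 ×118, L=5 ×8
  A^-1: L=2 ×100, L=4 ×26
  A^-3: L=1 ×41, L=3 ×42, L=5 ×1
  A^-5: L=2 ×31, L=4 ×5
  A^-7: L=3 ×9
  A^-9: L=4 ×1
Each group contributes A^e * Σ count * d^(L-1):
Powers of d = -A^2 - A^-2: d^2 = A^4 + 2 + A^-4; d^3 = -A^6 - 3*A^2 - 3*A^-2 - A^-6; d^4 = A^8 + 4*A^4 + 6 + 4*A^-4 + A^-8; d^5 = -A^10 - 5*A^6 - 10*A^2 - 10*A^-2 - 5*A^-6 - A^-10; d^6 = A^12 + 6*A^8 + 15*A^4 + 20 + 15*A^-4 + 6*A^-8 + A^-12.
  A^9 * (d^6) = A^21 + 6*A^17 + 15*A^13 + 20*A^9 + 15*A^5 + 6*A + A^-3
  A^7 * (9*d^5) = -9*A^17 - 45*A^13 - 90*A^9 - 90*A^5 - 45*A - 9*A^-3
  A^5 * (36*d^4) = 36*A^13 + 144*A^9 + 216*A^5 + 144*A + 36*A^-3
  A^3 * (83*d^3 + d^5) = -A^13 - 88*A^9 - 259*A^5 - 259*A - 88*A^-3 - A^-7
  A^1 * (118*d^2 + 8*d^4) = 8*A^9 + 150*A^5 + 284*A + 150*A^-3 + 8*A^-7
  A^-1 * (100*d + 26*d^3) = -26*A^5 - 178*A - 178*A^-3 - 26*A^-7
  A^-3 * (41 + 42*d^2 + d^4) = A^5 + 46*A + 131*A^-3 + 46*A^-7 + A^-11
  A^-5 * (31*d + 5*d^3) = -5*A - 46*A^-3 - 46*A^-7 - 5*A^-11
  A^-7 * (9*d^2) = 9*A^-3 + 18*A^-7 + 9*A^-11
  A^-9 * (d^3) = -A^-3 - 3*A^-7 - 3*A^-11 - A^-15
Summing the groups: <K> = A^21 - 3*A^17 + 5*A^13 - 6*A^9 + 7*A^5 - 7*A + 5*A^-3 - 4*A^-7 + 2*A^-11 - A^-15
Normalise by the writhe: (-A^3)^(-w) = (-A^3)^(5) = -A^15, so f(A) = -A^15 * <K> = -A^36 + 3*A^32 - 5*A^28 + 6*A^24 - 7*A^20 + 7*A^16 - 5*A^12 + 4*A^8 - 2*A^4 + 1.
Substitute A = t^(-1/4), i.e. A^e → t^(-e/4): V(t) = 1 - 2*t^-1 + 4*t^-2 - 5*t^-3 + 7*t^-4 - 7*t^-5 + 6*t^-6 - 5*t^-7 + 3*t^-8 - t^-9

Answer: 1 - 2*t^-1 + 4*t^-2 - 5*t^-3 + 7*t^-4 - 7*t^-5 + 6*t^-6 - 5*t^-7 + 3*t^-8 - t^-9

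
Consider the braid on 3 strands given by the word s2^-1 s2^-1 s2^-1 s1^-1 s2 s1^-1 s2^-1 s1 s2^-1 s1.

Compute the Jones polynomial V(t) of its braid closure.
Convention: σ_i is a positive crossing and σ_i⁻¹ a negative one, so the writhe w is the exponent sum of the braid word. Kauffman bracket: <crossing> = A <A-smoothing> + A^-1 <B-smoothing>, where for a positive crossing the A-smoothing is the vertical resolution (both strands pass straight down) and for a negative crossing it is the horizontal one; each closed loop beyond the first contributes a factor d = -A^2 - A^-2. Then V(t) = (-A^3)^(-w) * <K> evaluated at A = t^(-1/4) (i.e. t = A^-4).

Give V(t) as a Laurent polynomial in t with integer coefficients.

-1 + 3*t^-1 - 3*t^-2 + 5*t^-3 - 5*t^-4 + 4*t^-5 - 3*t^-6 + 2*t^-7 - t^-8

Derivation:
Braid: s2^-1 s2^-1 s2^-1 s1^-1 s2 s1^-1 s2^-1 s1 s2^-1 s1 on 3 strands, 10 crossings.
Writhe w = (#positive) - (#negative) = 3 - 7 = -4.
Enumerate smoothing states for the bracket polynomial. There are 2^10 = 1024 states.
Smooth each crossing (0=||, 1=⌣⌢); contribution A^(Σ sign_k(1-2s_k)) * d^(L-1).
Tabulate the states by total A-exponent and number of loops L (A-exp: L × count):
  A^10: L=6 ×1
  A^8: L=5 ×10
  A^6: L=4 ×41, L=6 ×4
  A^4: L=3 ×88, L=5 ×31, L=7 ×1
  A^2: L=2 ×102, L=4 ×99, L=6 ×9
  A^0: L=1 ×54, L=3 ×162, L=5 ×36
  A^-2: L=2 ×134, L=4 ×74, L=6 ×2
  A^-4: L=1 ×30, L=3 ×82, L=5 ×8
  A^-6: L=2 ×32, L=4 ×13
  A^-8: L=1 ×3, L=3 ×7
  A^-10: L=2 ×1
Each group contributes A^e * Σ count * d^(L-1):
Powers of d = -A^2 - A^-2: d^2 = A^4 + 2 + A^-4; d^3 = -A^6 - 3*A^2 - 3*A^-2 - A^-6; d^4 = A^8 + 4*A^4 + 6 + 4*A^-4 + A^-8; d^5 = -A^10 - 5*A^6 - 10*A^2 - 10*A^-2 - 5*A^-6 - A^-10; d^6 = A^12 + 6*A^8 + 15*A^4 + 20 + 15*A^-4 + 6*A^-8 + A^-12.
  A^10 * (d^5) = -A^20 - 5*A^16 - 10*A^12 - 10*A^8 - 5*A^4 - 1
  A^8 * (10*d^4) = 10*A^16 + 40*A^12 + 60*A^8 + 40*A^4 + 10
  A^6 * (41*d^3 + 4*d^5) = -4*A^16 - 61*A^12 - 163*A^8 - 163*A^4 - 61 - 4*A^-4
  A^4 * (88*d^2 + 31*d^4 + d^6) = A^16 + 37*A^12 + 227*A^8 + 382*A^4 + 227 + 37*A^-4 + A^-8
  A^2 * (102*d + 99*d^3 + 9*d^5) = -9*A^12 - 144*A^8 - 489*A^4 - 489 - 144*A^-4 - 9*A^-8
  A^0 * (54 + 162*d^2 + 36*d^4) = 36*A^8 + 306*A^4 + 594 + 306*A^-4 + 36*A^-8
  A^-2 * (134*d + 74*d^3 + 2*d^5) = -2*A^8 - 84*A^4 - 376 - 376*A^-4 - 84*A^-8 - 2*A^-12
  A^-4 * (30 + 82*d^2 + 8*d^4) = 8*A^4 + 114 + 242*A^-4 + 114*A^-8 + 8*A^-12
  A^-6 * (32*d + 13*d^3) = -13 - 71*A^-4 - 71*A^-8 - 13*A^-12
  A^-8 * (3 + 7*d^2) = 7*A^-4 + 17*A^-8 + 7*A^-12
  A^-10 * (d) = -A^-8 - A^-12
Summing the groups: <K> = -A^20 + 2*A^16 - 3*A^12 + 4*A^8 - 5*A^4 + 5 - 3*A^-4 + 3*A^-8 - A^-12
Normalise by the writhe: (-A^3)^(-w) = (-A^3)^(4) = A^12, so f(A) = A^12 * <K> = -A^32 + 2*A^28 - 3*A^24 + 4*A^20 - 5*A^16 + 5*A^12 - 3*A^8 + 3*A^4 - 1.
Substitute A = t^(-1/4), i.e. A^e → t^(-e/4): V(t) = -1 + 3*t^-1 - 3*t^-2 + 5*t^-3 - 5*t^-4 + 4*t^-5 - 3*t^-6 + 2*t^-7 - t^-8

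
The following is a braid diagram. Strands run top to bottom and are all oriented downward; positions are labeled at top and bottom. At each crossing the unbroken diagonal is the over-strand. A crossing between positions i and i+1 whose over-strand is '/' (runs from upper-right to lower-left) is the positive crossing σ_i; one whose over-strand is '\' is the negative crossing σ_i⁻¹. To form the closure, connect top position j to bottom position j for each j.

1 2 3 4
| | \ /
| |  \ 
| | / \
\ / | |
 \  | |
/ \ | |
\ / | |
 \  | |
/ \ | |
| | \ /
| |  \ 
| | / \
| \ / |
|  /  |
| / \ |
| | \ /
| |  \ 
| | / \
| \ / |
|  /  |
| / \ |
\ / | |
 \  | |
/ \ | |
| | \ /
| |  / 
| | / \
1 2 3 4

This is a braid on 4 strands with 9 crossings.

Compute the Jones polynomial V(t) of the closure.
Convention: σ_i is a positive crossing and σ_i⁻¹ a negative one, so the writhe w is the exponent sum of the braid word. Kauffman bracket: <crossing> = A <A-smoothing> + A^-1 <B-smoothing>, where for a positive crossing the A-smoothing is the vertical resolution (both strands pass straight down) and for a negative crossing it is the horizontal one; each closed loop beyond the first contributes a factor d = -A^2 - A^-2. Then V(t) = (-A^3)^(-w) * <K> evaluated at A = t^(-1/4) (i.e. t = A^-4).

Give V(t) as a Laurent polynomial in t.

t - 1 + 2*t^-1 - 3*t^-2 + 3*t^-3 - 2*t^-4 + 2*t^-5 - t^-6

Derivation:
Reading the diagram top to bottom ('/'-over between positions i,i+1 = s_i, '\'-over = s_i^-1): braid word = s3^-1 s1^-1 s1^-1 s3^-1 s2 s3^-1 s2 s1^-1 s3.
The presented braid s3^-1 s1^-1 s1^-1 s3^-1 s2 s3^-1 s2 s1^-1 s3 on 4 strands reduces by inverse Markov moves (closure unchanged at each step):
  Deconjugate: the word is γ·β·γ⁻¹ with γ = s3^-1 (prefix) and γ⁻¹ = s3 (suffix); strip both.
Reduced to β = s1^-1 s1^-1 s3^-1 s2 s3^-1 s2 s1^-1 on 4 strands, 7 crossings.
Compute on β:
Braid: s1^-1 s1^-1 s3^-1 s2 s3^-1 s2 s1^-1 on 4 strands, 7 crossings.
Writhe w = (#positive) - (#negative) = 2 - 5 = -3.
State-sum expansion of <K>. There are 2^7 = 128 states.
Smooth each crossing (0=||, 1=⌣⌢); contribution A^(Σ sign_k(1-2s_k)) * d^(L-1).
Tabulate the states by total A-exponent and number of loops L (A-exp: L × count):
  A^7: L=5 ×1
  A^5: L=4 ×7
  A^3: L=3 ×20, L=5 ×1
  A^1: L=2 ×27, L=4 ×8
  A^-1: L=1 ×15, L=3 ×19, L=5 ×1
  A^-3: L=2 ×17, L=4 ×4
  A^-5: L=3 ×7
  A^-7: L=4 ×1
Each group contributes A^e * Σ count * d^(L-1):
Powers of d = -A^2 - A^-2: d^2 = A^4 + 2 + A^-4; d^3 = -A^6 - 3*A^2 - 3*A^-2 - A^-6; d^4 = A^8 + 4*A^4 + 6 + 4*A^-4 + A^-8.
  A^7 * (d^4) = A^15 + 4*A^11 + 6*A^7 + 4*A^3 + A^-1
  A^5 * (7*d^3) = -7*A^11 - 21*A^7 - 21*A^3 - 7*A^-1
  A^3 * (20*d^2 + d^4) = A^11 + 24*A^7 + 46*A^3 + 24*A^-1 + A^-5
  A^1 * (27*d + 8*d^3) = -8*A^7 - 51*A^3 - 51*A^-1 - 8*A^-5
  A^-1 * (15 + 19*d^2 + d^4) = A^7 + 23*A^3 + 59*A^-1 + 23*A^-5 + A^-9
  A^-3 * (17*d + 4*d^3) = -4*A^3 - 29*A^-1 - 29*A^-5 - 4*A^-9
  A^-5 * (7*d^2) = 7*A^-1 + 14*A^-5 + 7*A^-9
  A^-7 * (d^3) = -A^-1 - 3*A^-5 - 3*A^-9 - A^-13
Summing the groups: <K> = A^15 - 2*A^11 + 2*A^7 - 3*A^3 + 3*A^-1 - 2*A^-5 + A^-9 - A^-13
Normalise by the writhe: (-A^3)^(-w) = (-A^3)^(3) = -A^9, so f(A) = -A^9 * <K> = -A^24 + 2*A^20 - 2*A^16 + 3*A^12 - 3*A^8 + 2*A^4 - 1 + A^-4.
Substitute A = t^(-1/4), i.e. A^e → t^(-e/4): V(t) = t - 1 + 2*t^-1 - 3*t^-2 + 3*t^-3 - 2*t^-4 + 2*t^-5 - t^-6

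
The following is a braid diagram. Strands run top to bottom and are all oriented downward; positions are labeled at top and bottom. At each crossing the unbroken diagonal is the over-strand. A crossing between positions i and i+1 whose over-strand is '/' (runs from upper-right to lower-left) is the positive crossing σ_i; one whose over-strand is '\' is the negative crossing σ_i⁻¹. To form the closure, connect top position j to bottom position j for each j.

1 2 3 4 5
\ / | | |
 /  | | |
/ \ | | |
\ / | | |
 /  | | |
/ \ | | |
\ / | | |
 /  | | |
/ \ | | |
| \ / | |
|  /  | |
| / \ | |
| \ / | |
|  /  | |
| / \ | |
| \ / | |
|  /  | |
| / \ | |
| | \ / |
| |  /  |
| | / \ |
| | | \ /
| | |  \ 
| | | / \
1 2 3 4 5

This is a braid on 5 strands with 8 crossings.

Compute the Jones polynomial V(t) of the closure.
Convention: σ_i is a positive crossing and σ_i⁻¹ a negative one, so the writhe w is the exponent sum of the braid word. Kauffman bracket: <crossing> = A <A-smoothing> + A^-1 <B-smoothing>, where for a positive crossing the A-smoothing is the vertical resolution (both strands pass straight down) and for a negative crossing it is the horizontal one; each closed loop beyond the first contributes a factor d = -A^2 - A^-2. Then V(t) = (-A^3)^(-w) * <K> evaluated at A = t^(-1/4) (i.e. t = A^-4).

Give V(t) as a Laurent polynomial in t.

t^8 - 2*t^7 + t^6 - 2*t^5 + 2*t^4 + t^2

Derivation:
Reading the diagram top to bottom ('/'-over between positions i,i+1 = s_i, '\'-over = s_i^-1): braid word = s1 s1 s1 s2 s2 s2 s3 s4^-1.
The presented braid s1 s1 s1 s2 s2 s2 s3 s4^-1 on 5 strands reduces by inverse Markov moves (closure unchanged at each step):
  Destabilize: the word has the form β·s4^-1 where s4^-1 occurs only as the final letter (β ∈ B_4); drop it and the last strand → 4 strands.
  Destabilize: the word has the form β·s3 where s3 occurs only as the final letter (β ∈ B_3); drop it and the last strand → 3 strands.
Reduced to β = s1 s1 s1 s2 s2 s2 on 3 strands, 6 crossings.
Compute on β:
Braid: s1 s1 s1 s2 s2 s2 on 3 strands, 6 crossings.
Writhe w = (#positive) - (#negative) = 6 - 0 = 6.
State-sum expansion of <K>. There are 2^6 = 64 states.
Each crossing splits two ways (0=vertical, 1=horizontal). The state's weight is A^(#A-smoothings - #B-smoothings) * d^(loops - 1).
Tabulate the states by total A-exponent and number of loops L (A-exp: L × count):
  A^6: L=3 ×1
  A^4: L=2 ×6
  A^2: L=1 ×9, L=3 ×6
  A^0: L=2 ×18, L=4 ×2
  A^-2: L=3 ×15
  A^-4: L=4 ×6
  A^-6: L=5 ×1
Each group contributes A^e * Σ count * d^(L-1):
Powers of d = -A^2 - A^-2: d^2 = A^4 + 2 + A^-4; d^3 = -A^6 - 3*A^2 - 3*A^-2 - A^-6; d^4 = A^8 + 4*A^4 + 6 + 4*A^-4 + A^-8.
  A^6 * (d^2) = A^10 + 2*A^6 + A^2
  A^4 * (6*d) = -6*A^6 - 6*A^2
  A^2 * (9 + 6*d^2) = 6*A^6 + 21*A^2 + 6*A^-2
  A^0 * (18*d + 2*d^3) = -2*A^6 - 24*A^2 - 24*A^-2 - 2*A^-6
  A^-2 * (15*d^2) = 15*A^2 + 30*A^-2 + 15*A^-6
  A^-4 * (6*d^3) = -6*A^2 - 18*A^-2 - 18*A^-6 - 6*A^-10
  A^-6 * (d^4) = A^2 + 4*A^-2 + 6*A^-6 + 4*A^-10 + A^-14
Summing the groups: <K> = A^10 + 2*A^2 - 2*A^-2 + A^-6 - 2*A^-10 + A^-14
Normalise by the writhe: (-A^3)^(-w) = (-A^3)^(-6) = A^-18, so f(A) = A^-18 * <K> = A^-8 + 2*A^-16 - 2*A^-20 + A^-24 - 2*A^-28 + A^-32.
Substitute A = t^(-1/4), i.e. A^e → t^(-e/4): V(t) = t^8 - 2*t^7 + t^6 - 2*t^5 + 2*t^4 + t^2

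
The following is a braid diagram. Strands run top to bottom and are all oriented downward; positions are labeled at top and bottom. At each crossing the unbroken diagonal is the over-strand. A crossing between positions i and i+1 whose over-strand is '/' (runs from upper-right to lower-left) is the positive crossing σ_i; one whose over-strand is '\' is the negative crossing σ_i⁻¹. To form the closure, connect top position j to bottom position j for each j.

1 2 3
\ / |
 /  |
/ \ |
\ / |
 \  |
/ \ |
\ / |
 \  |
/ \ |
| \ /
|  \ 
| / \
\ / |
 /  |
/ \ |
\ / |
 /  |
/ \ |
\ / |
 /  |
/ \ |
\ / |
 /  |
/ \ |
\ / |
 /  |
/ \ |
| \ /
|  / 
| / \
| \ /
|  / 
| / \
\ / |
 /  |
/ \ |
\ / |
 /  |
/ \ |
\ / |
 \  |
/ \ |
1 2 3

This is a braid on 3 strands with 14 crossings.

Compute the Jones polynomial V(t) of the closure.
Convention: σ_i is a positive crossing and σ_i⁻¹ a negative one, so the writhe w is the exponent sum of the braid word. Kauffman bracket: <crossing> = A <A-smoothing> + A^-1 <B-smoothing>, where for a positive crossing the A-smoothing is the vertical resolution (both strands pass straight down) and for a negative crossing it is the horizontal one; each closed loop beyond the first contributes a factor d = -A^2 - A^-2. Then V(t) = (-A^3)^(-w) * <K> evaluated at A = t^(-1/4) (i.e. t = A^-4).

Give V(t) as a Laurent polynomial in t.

Reading the diagram top to bottom ('/'-over between positions i,i+1 = s_i, '\'-over = s_i^-1): braid word = s1 s1^-1 s1^-1 s2^-1 s1 s1 s1 s1 s1 s2 s2 s1 s1 s1^-1.
The presented braid s1 s1^-1 s1^-1 s2^-1 s1 s1 s1 s1 s1 s2 s2 s1 s1 s1^-1 on 3 strands reduces by inverse Markov moves (closure unchanged at each step):
  Deconjugate: the word is γ·β·γ⁻¹ with γ = s1 s1^-1 (prefix) and γ⁻¹ = s1 s1^-1 (suffix); strip both.
  Deconjugate: the word is γ·β·γ⁻¹ with γ = s1^-1 s2^-1 (prefix) and γ⁻¹ = s2 s1 (suffix); strip both.
  Destabilize: the word has the form β·s2 where s2 occurs only as the final letter (β ∈ B_2); drop it and the last strand → 2 strands.
Reduced to β = s1 s1 s1 s1 s1 on 2 strands, 5 crossings.
Compute on β:
Braid: s1 s1 s1 s1 s1 on 2 strands, 5 crossings.
Writhe w = (#positive) - (#negative) = 5 - 0 = 5.
Enumerate smoothing states for the bracket polynomial. There are 2^5 = 32 states.
Each crossing splits two ways (0=vertical, 1=horizontal). The state's weight is A^(#A-smoothings - #B-smoothings) * d^(loops - 1).
  state 00000: A-exp=+5, loops=2, term = A^5 * d^1
  state 00001: A-exp=+3, loops=1, term = A^3 * d^0
  state 00010: A-exp=+3, loops=1, term = A^3 * d^0
  state 00011: A-exp=+1, loops=2, term = A^1 * d^1
  state 00100: A-exp=+3, loops=1, term = A^3 * d^0
  state 00101: A-exp=+1, loops=2, term = A^1 * d^1
  state 00110: A-exp=+1, loops=2, term = A^1 * d^1
  state 00111: A-exp=-1, loops=3, term = A^-1 * d^2
  state 01000: A-exp=+3, loops=1, term = A^3 * d^0
  state 01001: A-exp=+1, loops=2, term = A^1 * d^1
  state 01010: A-exp=+1, loops=2, term = A^1 * d^1
  state 01011: A-exp=-1, loops=3, term = A^-1 * d^2
  state 01100: A-exp=+1, loops=2, term = A^1 * d^1
  state 01101: A-exp=-1, loops=3, term = A^-1 * d^2
  state 01110: A-exp=-1, loops=3, term = A^-1 * d^2
  state 01111: A-exp=-3, loops=4, term = A^-3 * d^3
  state 10000: A-exp=+3, loops=1, term = A^3 * d^0
  state 10001: A-exp=+1, loops=2, term = A^1 * d^1
  state 10010: A-exp=+1, loops=2, term = A^1 * d^1
  state 10011: A-exp=-1, loops=3, term = A^-1 * d^2
  state 10100: A-exp=+1, loops=2, term = A^1 * d^1
  state 10101: A-exp=-1, loops=3, term = A^-1 * d^2
  state 10110: A-exp=-1, loops=3, term = A^-1 * d^2
  state 10111: A-exp=-3, loops=4, term = A^-3 * d^3
  state 11000: A-exp=+1, loops=2, term = A^1 * d^1
  state 11001: A-exp=-1, loops=3, term = A^-1 * d^2
  state 11010: A-exp=-1, loops=3, term = A^-1 * d^2
  state 11011: A-exp=-3, loops=4, term = A^-3 * d^3
  state 11100: A-exp=-1, loops=3, term = A^-1 * d^2
  state 11101: A-exp=-3, loops=4, term = A^-3 * d^3
  state 11110: A-exp=-3, loops=4, term = A^-3 * d^3
  state 11111: A-exp=-5, loops=5, term = A^-5 * d^4
Collect the terms by A-exponent (count of states per loop number):
Powers of d = -A^2 - A^-2: d^2 = A^4 + 2 + A^-4; d^3 = -A^6 - 3*A^2 - 3*A^-2 - A^-6; d^4 = A^8 + 4*A^4 + 6 + 4*A^-4 + A^-8.
  A^5 * (d) = -A^7 - A^3
  A^3 * (5) = 5*A^3
  A^1 * (10*d) = -10*A^3 - 10*A^-1
  A^-1 * (10*d^2) = 10*A^3 + 20*A^-1 + 10*A^-5
  A^-3 * (5*d^3) = -5*A^3 - 15*A^-1 - 15*A^-5 - 5*A^-9
  A^-5 * (d^4) = A^3 + 4*A^-1 + 6*A^-5 + 4*A^-9 + A^-13
Summing the groups: <K> = -A^7 - A^-1 + A^-5 - A^-9 + A^-13
Normalise by the writhe: (-A^3)^(-w) = (-A^3)^(-5) = -A^-15, so f(A) = -A^-15 * <K> = A^-8 + A^-16 - A^-20 + A^-24 - A^-28.
Substitute A = t^(-1/4), i.e. A^e → t^(-e/4): V(t) = -t^7 + t^6 - t^5 + t^4 + t^2

Answer: -t^7 + t^6 - t^5 + t^4 + t^2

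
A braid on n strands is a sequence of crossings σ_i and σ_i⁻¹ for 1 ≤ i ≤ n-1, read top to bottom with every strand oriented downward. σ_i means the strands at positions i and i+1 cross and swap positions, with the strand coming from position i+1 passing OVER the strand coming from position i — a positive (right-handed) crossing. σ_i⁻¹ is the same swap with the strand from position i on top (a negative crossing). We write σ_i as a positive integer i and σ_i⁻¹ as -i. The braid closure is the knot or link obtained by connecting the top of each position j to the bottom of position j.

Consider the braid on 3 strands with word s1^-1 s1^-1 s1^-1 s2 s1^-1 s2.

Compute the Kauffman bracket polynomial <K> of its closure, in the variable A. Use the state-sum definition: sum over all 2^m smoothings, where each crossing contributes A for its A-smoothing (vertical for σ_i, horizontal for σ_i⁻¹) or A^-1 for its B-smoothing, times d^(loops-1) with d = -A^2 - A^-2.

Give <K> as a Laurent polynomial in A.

A^14 - 2*A^10 + 2*A^6 - 2*A^2 + 2*A^-2 - A^-6 + A^-10

Derivation:
Braid: s1^-1 s1^-1 s1^-1 s2 s1^-1 s2 on 3 strands, 6 crossings.
Writhe w = (#positive) - (#negative) = 2 - 4 = -2.
Enumerate smoothing states for the bracket polynomial. There are 2^6 = 64 states.
Each crossing splits two ways (0=vertical, 1=horizontal). The state's weight is A^(#A-smoothings - #B-smoothings) * d^(loops - 1).
Tabulate the states by total A-exponent and number of loops L (A-exp: L × count):
  A^6: L=5 ×1
  A^4: L=4 ×6
  A^2: L=3 ×15
  A^0: L=2 ×19, L=4 ×1
  A^-2: L=1 ×11, L=3 ×4
  A^-4: L=2 ×6
  A^-6: L=3 ×1
Each group contributes A^e * Σ count * d^(L-1):
Powers of d = -A^2 - A^-2: d^2 = A^4 + 2 + A^-4; d^3 = -A^6 - 3*A^2 - 3*A^-2 - A^-6; d^4 = A^8 + 4*A^4 + 6 + 4*A^-4 + A^-8.
  A^6 * (d^4) = A^14 + 4*A^10 + 6*A^6 + 4*A^2 + A^-2
  A^4 * (6*d^3) = -6*A^10 - 18*A^6 - 18*A^2 - 6*A^-2
  A^2 * (15*d^2) = 15*A^6 + 30*A^2 + 15*A^-2
  A^0 * (19*d + d^3) = -A^6 - 22*A^2 - 22*A^-2 - A^-6
  A^-2 * (11 + 4*d^2) = 4*A^2 + 19*A^-2 + 4*A^-6
  A^-4 * (6*d) = -6*A^-2 - 6*A^-6
  A^-6 * (d^2) = A^-2 + 2*A^-6 + A^-10
Summing the groups: <K> = A^14 - 2*A^10 + 2*A^6 - 2*A^2 + 2*A^-2 - A^-6 + A^-10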